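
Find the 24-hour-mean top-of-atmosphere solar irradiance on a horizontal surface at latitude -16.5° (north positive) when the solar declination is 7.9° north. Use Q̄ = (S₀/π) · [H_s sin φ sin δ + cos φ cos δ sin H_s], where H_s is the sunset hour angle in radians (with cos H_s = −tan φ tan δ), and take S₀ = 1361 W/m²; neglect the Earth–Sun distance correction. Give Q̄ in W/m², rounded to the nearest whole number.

385 W/m²

cos H_s = −tan(-16.5°) · tan(7.9°) = 0.0411, so H_s = arccos(0.0411) = 87.64°. In radians, H_s = 1.5296.
H_s sin φ sin δ = 1.5296 × -0.2840 × 0.1374 = -0.0597.
cos φ cos δ sin H_s = 0.9588 × 0.9905 × 0.9992 = 0.9489.
Q̄ = (1361/π) × (-0.0597 + 0.9489) = 433.22 × 0.8892 = 385.22 W/m².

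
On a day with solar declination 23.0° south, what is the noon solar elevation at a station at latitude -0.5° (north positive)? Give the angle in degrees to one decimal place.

At local solar noon the hour angle is zero, so the elevation is 90° − |φ − δ| = 90° − |-0.5° − (-23.0°)| = 90° − 22.5° = 67.5°.

67.5°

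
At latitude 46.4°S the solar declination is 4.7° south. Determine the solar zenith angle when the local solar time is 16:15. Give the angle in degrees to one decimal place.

Hour angle H = 15° × (16.25 − 12) = 63.75°.
cos θ_z = sin φ sin δ + cos φ cos δ cos H = (-0.7242)(-0.0819) + (0.6896)(0.9966)(0.4423) = 0.3633.
θ_z = arccos(0.3633) = 68.70°.

68.7°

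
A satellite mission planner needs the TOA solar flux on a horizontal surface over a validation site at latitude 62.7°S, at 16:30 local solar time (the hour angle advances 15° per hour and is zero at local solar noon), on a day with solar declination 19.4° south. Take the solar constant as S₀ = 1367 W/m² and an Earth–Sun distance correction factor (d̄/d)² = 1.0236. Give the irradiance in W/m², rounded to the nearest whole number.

Hour angle H = 15° × (16.5 − 12) = 67.50°.
With φ = -62.7°, δ = -19.4°, H = 67.50°: sin φ sin δ = 0.2952, cos φ cos δ cos H = 0.1656, so cos θ_z = 0.4608.
Top-of-atmosphere irradiance = S₀ (d̄/d)² cos θ_z = 1367 × 1.0236 × 0.4608 = 644.78 W/m².

645 W/m²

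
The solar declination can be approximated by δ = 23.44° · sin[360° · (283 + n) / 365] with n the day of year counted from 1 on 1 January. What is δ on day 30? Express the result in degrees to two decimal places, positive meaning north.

-18.29°

360 × (283 + 30) / 365 = 308.712°; sin(308.712°) = -0.7803.
δ = 23.44 × -0.7803 = -18.290° ≈ -18.29°.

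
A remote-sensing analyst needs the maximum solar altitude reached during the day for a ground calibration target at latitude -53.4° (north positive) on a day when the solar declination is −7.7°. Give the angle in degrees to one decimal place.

At local solar noon the hour angle is zero, so the elevation is 90° − |φ − δ| = 90° − |-53.4° − (-7.7°)| = 90° − 45.7° = 44.3°.

44.3°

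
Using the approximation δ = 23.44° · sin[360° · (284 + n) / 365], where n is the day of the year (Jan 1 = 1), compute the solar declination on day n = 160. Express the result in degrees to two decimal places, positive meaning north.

+22.92°

360 × (284 + 160) / 365 = 437.918°; sin(437.918°) = 0.9778.
δ = 23.44 × 0.9778 = 22.920° ≈ +22.92°.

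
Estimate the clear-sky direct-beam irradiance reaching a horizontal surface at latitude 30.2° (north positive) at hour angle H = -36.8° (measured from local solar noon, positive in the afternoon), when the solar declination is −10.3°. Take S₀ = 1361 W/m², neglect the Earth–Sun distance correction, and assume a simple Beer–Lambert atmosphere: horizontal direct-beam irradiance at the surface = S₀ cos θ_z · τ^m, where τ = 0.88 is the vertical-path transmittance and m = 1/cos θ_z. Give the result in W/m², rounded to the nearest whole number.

cos θ_z = sin(30.2°) sin(-10.3°) + cos(30.2°) cos(-10.3°) cos(-36.80°) = -0.0899 + 0.6809 = 0.5910.
Air mass m = 1/cos θ_z = 1/0.5910 = 1.692; τ^m = 0.88^1.692 = 0.8055.
Surface direct beam = 1361 × 0.5910 × 0.8055 = 647.90 W/m².

648 W/m²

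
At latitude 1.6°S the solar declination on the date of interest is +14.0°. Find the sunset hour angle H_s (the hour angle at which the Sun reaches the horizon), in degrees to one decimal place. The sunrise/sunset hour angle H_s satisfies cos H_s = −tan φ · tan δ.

89.6°

The sunset hour angle satisfies cos H_s = −tan φ tan δ = 0.0070, giving H_s = 89.60°.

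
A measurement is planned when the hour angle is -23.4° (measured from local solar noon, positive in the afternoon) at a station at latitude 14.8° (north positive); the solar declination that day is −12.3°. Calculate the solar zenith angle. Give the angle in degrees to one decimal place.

cos θ_z = sin(14.8°) sin(-12.3°) + cos(14.8°) cos(-12.3°) cos(-23.40°) = -0.0544 + 0.8669 = 0.8125.
θ_z = arccos(0.8125) = 35.66°.

35.7°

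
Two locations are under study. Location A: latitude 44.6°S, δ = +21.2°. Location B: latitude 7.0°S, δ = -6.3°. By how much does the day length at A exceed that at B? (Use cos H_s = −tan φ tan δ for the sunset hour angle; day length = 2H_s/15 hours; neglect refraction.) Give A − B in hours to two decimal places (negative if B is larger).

A: H_s = arccos(−tan -44.6° · tan 21.2°) = 67.51°, so 2H_s/15 = 9.0013 h.
B: H_s = arccos(−tan -7.0° · tan -6.3°) = 90.78°, so 2H_s/15 = 12.1040 h.
A − B = 9.0013 − 12.1040 = -3.1027 h.

-3.10 h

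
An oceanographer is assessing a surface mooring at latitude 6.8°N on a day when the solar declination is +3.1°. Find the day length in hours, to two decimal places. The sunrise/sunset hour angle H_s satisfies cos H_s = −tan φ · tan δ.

cos H_s = −tan(6.8°) · tan(3.1°) = -0.0065, so H_s = arccos(-0.0065) = 90.37°.
Day length = 2 H_s / 15° h⁻¹ = 180.74° / 15 = 12.049 h.

12.05 hours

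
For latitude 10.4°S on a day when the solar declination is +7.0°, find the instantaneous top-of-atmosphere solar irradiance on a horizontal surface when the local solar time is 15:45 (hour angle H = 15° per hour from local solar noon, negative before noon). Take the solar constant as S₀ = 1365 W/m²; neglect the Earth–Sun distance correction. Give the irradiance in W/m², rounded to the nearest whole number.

710 W/m²

Hour angle H = 15° × (15.75 − 12) = 56.25°.
cos θ_z = sin φ sin δ + cos φ cos δ cos H = (-0.1805)(0.1219) + (0.9836)(0.9925)(0.5556) = 0.5204.
Top-of-atmosphere irradiance = S₀ cos θ_z = 1365 × 0.5204 = 710.35 W/m².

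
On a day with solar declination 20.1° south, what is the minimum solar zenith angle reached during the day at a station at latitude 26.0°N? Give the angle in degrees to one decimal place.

46.1°

At local solar noon the hour angle is zero, so the zenith angle is |φ − δ| = |26.0° − (-20.1°)| = 46.1°.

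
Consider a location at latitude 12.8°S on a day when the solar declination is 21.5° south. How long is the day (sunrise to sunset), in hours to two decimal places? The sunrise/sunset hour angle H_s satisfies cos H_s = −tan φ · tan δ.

12.68 hours

The sunset hour angle satisfies cos H_s = −tan φ tan δ = -0.0895, giving H_s = 95.13°.
Day length = 2 H_s / 15° h⁻¹ = 190.26° / 15 = 12.684 h.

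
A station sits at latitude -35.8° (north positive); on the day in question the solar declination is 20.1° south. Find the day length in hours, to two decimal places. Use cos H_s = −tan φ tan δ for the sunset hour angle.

14.04 hours

cos H_s = −tan(-35.8°) · tan(-20.1°) = -0.2639, so H_s = arccos(-0.2639) = 105.30°.
Day length = 2 H_s / 15° h⁻¹ = 210.60° / 15 = 14.040 h.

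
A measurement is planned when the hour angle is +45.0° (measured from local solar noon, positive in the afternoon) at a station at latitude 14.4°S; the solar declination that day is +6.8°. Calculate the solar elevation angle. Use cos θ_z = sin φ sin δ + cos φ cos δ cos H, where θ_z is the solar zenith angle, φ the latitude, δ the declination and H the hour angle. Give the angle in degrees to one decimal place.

40.6°

With φ = -14.4°, δ = 6.8°, H = 45.00°: sin φ sin δ = -0.0294, cos φ cos δ cos H = 0.6801, so cos θ_z = 0.6507.
θ_z = arccos(0.6507) = 49.41°, so the elevation is 90° − 49.41° = 40.59°.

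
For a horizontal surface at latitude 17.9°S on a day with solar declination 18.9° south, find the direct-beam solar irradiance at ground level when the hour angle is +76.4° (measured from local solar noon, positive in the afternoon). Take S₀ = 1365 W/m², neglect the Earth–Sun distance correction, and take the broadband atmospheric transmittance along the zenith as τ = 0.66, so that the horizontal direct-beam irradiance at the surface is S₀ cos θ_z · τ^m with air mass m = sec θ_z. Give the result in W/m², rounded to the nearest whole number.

112 W/m²

cos θ_z = sin(-17.9°) sin(-18.9°) + cos(-17.9°) cos(-18.9°) cos(76.40°) = 0.0996 + 0.2117 = 0.3113.
Air mass m = 1/cos θ_z = 1/0.3113 = 3.212; τ^m = 0.66^3.212 = 0.2633.
Surface direct beam = 1365 × 0.3113 × 0.2633 = 111.88 W/m².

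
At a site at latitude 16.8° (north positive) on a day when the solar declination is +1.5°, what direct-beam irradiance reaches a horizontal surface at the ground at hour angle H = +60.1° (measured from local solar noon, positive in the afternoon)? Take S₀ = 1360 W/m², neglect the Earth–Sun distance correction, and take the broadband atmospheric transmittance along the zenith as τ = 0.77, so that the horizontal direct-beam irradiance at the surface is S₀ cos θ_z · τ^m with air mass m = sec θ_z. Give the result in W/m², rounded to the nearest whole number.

384 W/m²

cos θ_z = sin φ sin δ + cos φ cos δ cos H = (0.2890)(0.0262) + (0.9573)(0.9997)(0.4985) = 0.4846.
Air mass m = 1/cos θ_z = 1/0.4846 = 2.064; τ^m = 0.77^2.064 = 0.5831.
Surface direct beam = 1360 × 0.4846 × 0.5831 = 384.30 W/m².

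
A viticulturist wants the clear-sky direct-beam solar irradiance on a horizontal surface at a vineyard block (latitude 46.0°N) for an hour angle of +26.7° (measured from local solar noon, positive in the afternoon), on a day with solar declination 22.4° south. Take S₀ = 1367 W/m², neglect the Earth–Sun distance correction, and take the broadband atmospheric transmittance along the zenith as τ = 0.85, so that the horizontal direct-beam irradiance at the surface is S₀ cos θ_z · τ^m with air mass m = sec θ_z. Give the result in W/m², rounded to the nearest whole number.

cos θ_z = sin φ sin δ + cos φ cos δ cos H = (0.7193)(-0.3811) + (0.6947)(0.9245)(0.8934) = 0.2997.
Air mass m = 1/cos θ_z = 1/0.2997 = 3.337; τ^m = 0.85^3.337 = 0.5814.
Surface direct beam = 1367 × 0.2997 × 0.5814 = 238.19 W/m².

238 W/m²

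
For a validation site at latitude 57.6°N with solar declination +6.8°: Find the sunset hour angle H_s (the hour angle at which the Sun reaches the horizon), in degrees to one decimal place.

100.8°

−tan φ tan δ = −(1.5757)(0.1192) = -0.1878; H_s = arccos(-0.1878) = 100.82°.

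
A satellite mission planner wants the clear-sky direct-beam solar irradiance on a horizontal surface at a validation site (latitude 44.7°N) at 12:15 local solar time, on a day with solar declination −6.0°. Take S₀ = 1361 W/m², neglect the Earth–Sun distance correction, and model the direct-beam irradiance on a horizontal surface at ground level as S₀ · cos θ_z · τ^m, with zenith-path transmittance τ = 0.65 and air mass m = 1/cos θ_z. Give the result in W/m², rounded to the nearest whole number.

Hour angle H = 15° × (12.25 − 12) = 3.75°.
cos θ_z = sin φ sin δ + cos φ cos δ cos H = (0.7034)(-0.1045) + (0.7108)(0.9945)(0.9979) = 0.6319.
Air mass m = 1/cos θ_z = 1/0.6319 = 1.583; τ^m = 0.65^1.583 = 0.5056.
Surface direct beam = 1361 × 0.6319 × 0.5056 = 434.82 W/m².

435 W/m²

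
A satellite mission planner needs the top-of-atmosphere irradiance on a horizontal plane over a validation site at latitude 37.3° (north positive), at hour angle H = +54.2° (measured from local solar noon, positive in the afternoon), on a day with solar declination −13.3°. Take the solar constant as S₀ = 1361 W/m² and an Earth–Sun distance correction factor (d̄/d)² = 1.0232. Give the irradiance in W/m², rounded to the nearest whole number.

cos θ_z = sin(37.3°) sin(-13.3°) + cos(37.3°) cos(-13.3°) cos(54.20°) = -0.1394 + 0.4528 = 0.3134.
Top-of-atmosphere irradiance = S₀ (d̄/d)² cos θ_z = 1361 × 1.0232 × 0.3134 = 436.43 W/m².

436 W/m²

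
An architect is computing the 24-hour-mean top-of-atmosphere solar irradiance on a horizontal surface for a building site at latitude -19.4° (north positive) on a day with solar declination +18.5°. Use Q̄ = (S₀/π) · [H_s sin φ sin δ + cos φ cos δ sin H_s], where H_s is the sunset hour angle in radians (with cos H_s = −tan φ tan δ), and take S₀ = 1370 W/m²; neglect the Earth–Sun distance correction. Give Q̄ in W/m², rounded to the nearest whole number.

321 W/m²

cos H_s = −tan(-19.4°) · tan(18.5°) = 0.1178, so H_s = arccos(0.1178) = 83.23°. In radians, H_s = 1.4526.
H_s sin φ sin δ = 1.4526 × -0.3322 × 0.3173 = -0.1531.
cos φ cos δ sin H_s = 0.9432 × 0.9483 × 0.9930 = 0.8882.
Q̄ = (1370/π) × (-0.1531 + 0.8882) = 436.08 × 0.7351 = 320.56 W/m².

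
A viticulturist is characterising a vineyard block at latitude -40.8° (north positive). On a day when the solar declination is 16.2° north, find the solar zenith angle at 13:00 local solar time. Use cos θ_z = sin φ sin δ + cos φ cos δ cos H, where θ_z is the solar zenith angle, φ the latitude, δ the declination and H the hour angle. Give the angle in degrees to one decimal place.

Hour angle H = 15° × (13 − 12) = 15.00°.
cos θ_z = sin(-40.8°) sin(16.2°) + cos(-40.8°) cos(16.2°) cos(15.00°) = -0.1823 + 0.7022 = 0.5199.
θ_z = arccos(0.5199) = 58.67°.

58.7°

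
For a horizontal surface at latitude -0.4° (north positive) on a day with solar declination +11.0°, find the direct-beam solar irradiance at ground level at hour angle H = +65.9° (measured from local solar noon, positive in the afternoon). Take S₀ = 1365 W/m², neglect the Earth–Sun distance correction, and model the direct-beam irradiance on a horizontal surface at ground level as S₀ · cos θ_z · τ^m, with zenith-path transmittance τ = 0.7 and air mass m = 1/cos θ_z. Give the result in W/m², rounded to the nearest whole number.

223 W/m²

With φ = -0.4°, δ = 11.0°, H = 65.90°: sin φ sin δ = -0.0013, cos φ cos δ cos H = 0.4008, so cos θ_z = 0.3995.
Air mass m = 1/cos θ_z = 1/0.3995 = 2.503; τ^m = 0.7^2.503 = 0.4095.
Surface direct beam = 1365 × 0.3995 × 0.4095 = 223.31 W/m².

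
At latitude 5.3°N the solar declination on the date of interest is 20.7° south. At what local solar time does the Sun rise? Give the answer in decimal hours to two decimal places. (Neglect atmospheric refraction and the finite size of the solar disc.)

6.13 h

cos H_s = −tan(5.3°) · tan(-20.7°) = 0.0351, so H_s = arccos(0.0351) = 87.99°.
Sunrise is at 12 − H_s/15 = 12 − 5.866 = 6.134 h local solar time.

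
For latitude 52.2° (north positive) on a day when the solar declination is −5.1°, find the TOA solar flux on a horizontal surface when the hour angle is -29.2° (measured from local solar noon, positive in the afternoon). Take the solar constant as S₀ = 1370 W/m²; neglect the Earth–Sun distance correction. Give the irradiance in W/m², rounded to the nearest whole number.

With φ = 52.2°, δ = -5.1°, H = -29.20°: sin φ sin δ = -0.0702, cos φ cos δ cos H = 0.5329, so cos θ_z = 0.4627.
Top-of-atmosphere irradiance = S₀ cos θ_z = 1370 × 0.4627 = 633.90 W/m².

634 W/m²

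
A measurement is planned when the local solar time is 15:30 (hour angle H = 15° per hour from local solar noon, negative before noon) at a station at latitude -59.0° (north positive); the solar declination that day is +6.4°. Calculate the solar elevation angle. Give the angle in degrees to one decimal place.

Hour angle H = 15° × (15.5 − 12) = 52.50°.
With φ = -59.0°, δ = 6.4°, H = 52.50°: sin φ sin δ = -0.0955, cos φ cos δ cos H = 0.3116, so cos θ_z = 0.2161.
θ_z = arccos(0.2161) = 77.52°, so the elevation is 90° − 77.52° = 12.48°.

12.5°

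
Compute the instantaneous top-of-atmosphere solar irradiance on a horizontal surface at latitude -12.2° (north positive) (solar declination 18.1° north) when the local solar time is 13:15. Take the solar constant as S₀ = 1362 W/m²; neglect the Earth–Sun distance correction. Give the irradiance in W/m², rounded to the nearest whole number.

Hour angle H = 15° × (13.25 − 12) = 18.75°.
With φ = -12.2°, δ = 18.1°, H = 18.75°: sin φ sin δ = -0.0657, cos φ cos δ cos H = 0.8797, so cos θ_z = 0.8140.
Top-of-atmosphere irradiance = S₀ cos θ_z = 1362 × 0.8140 = 1108.67 W/m².

1109 W/m²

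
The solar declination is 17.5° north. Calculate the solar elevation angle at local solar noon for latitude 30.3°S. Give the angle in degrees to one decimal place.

42.2°

At local solar noon the hour angle is zero, so the elevation is 90° − |φ − δ| = 90° − |-30.3° − (17.5°)| = 90° − 47.8° = 42.2°.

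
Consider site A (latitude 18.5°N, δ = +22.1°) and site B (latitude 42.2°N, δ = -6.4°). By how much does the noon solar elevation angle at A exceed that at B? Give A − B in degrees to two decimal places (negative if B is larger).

A: 90° − |18.5 − (22.1)| = 86.40°.
B: 90° − |42.2 − (-6.4)| = 41.40°.
A − B = 86.40 − 41.40 = 45.00°.

+45.00°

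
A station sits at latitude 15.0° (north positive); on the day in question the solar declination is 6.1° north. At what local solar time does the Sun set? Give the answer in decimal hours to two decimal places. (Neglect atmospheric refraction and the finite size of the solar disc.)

−tan φ tan δ = −(0.2679)(0.1069) = -0.0286; H_s = arccos(-0.0286) = 91.64°.
Sunset is at 12 + H_s/15 = 12 + 6.109 = 18.109 h local solar time.

18.11 h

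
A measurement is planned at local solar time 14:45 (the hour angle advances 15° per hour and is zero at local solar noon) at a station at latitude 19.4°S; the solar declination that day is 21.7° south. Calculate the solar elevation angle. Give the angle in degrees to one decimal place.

Hour angle H = 15° × (14.75 − 12) = 41.25°.
With φ = -19.4°, δ = -21.7°, H = 41.25°: sin φ sin δ = 0.1228, cos φ cos δ cos H = 0.6589, so cos θ_z = 0.7817.
θ_z = arccos(0.7817) = 38.58°, so the elevation is 90° − 38.58° = 51.42°.

51.4°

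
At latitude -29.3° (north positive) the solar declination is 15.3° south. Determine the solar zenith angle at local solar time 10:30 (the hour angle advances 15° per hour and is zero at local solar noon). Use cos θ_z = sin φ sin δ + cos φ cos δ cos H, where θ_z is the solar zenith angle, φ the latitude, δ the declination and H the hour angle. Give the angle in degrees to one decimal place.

25.0°

Hour angle H = 15° × (10.5 − 12) = -22.50°.
With φ = -29.3°, δ = -15.3°, H = -22.50°: sin φ sin δ = 0.1291, cos φ cos δ cos H = 0.7771, so cos θ_z = 0.9062.
θ_z = arccos(0.9062) = 25.01°.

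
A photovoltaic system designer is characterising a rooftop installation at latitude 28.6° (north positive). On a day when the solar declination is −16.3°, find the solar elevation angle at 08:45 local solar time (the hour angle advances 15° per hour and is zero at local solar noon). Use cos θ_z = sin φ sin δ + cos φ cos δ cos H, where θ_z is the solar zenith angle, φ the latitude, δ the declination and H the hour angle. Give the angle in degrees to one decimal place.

24.9°

Hour angle H = 15° × (8.75 − 12) = -48.75°.
cos θ_z = sin(28.6°) sin(-16.3°) + cos(28.6°) cos(-16.3°) cos(-48.75°) = -0.1344 + 0.5556 = 0.4212.
θ_z = arccos(0.4212) = 65.09°, so the elevation is 90° − 65.09° = 24.91°.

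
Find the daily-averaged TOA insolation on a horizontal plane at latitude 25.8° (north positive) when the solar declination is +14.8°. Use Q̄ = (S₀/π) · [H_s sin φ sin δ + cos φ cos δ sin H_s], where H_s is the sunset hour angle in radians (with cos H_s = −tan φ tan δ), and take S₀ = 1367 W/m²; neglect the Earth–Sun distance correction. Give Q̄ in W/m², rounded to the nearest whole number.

cos H_s = −tan(25.8°) · tan(14.8°) = -0.1277, so H_s = arccos(-0.1277) = 97.34°. In radians, H_s = 1.6989.
H_s sin φ sin δ = 1.6989 × 0.4352 × 0.2554 = 0.1888.
cos φ cos δ sin H_s = 0.9003 × 0.9668 × 0.9918 = 0.8633.
Q̄ = (1367/π) × (0.1888 + 0.8633) = 435.13 × 1.0521 = 457.80 W/m².

458 W/m²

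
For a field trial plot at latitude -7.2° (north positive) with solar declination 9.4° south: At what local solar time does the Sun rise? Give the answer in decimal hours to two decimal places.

The sunset hour angle satisfies cos H_s = −tan φ tan δ = -0.0209, giving H_s = 91.20°.
Sunrise is at 12 − H_s/15 = 12 − 6.080 = 5.920 h local solar time.

5.92 h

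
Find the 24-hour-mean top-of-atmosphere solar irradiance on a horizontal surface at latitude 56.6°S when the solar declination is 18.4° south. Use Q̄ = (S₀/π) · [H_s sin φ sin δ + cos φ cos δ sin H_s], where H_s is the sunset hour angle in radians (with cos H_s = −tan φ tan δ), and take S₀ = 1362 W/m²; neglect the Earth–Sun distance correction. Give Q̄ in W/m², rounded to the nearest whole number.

The sunset hour angle satisfies cos H_s = −tan φ tan δ = -0.5045, giving H_s = 120.30°. In radians, H_s = 2.0996.
H_s sin φ sin δ = 2.0996 × -0.8348 × -0.3156 = 0.5532.
cos φ cos δ sin H_s = 0.5505 × 0.9489 × 0.8634 = 0.4510.
Q̄ = (1362/π) × (0.5532 + 0.4510) = 433.54 × 1.0042 = 435.36 W/m².

435 W/m²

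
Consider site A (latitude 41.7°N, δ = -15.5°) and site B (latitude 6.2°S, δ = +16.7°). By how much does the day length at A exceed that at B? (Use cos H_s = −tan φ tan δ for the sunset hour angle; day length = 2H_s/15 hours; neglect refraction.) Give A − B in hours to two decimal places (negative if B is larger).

A: H_s = arccos(−tan 41.7° · tan -15.5°) = 75.69°, so 2H_s/15 = 10.0920 h.
B: H_s = arccos(−tan -6.2° · tan 16.7°) = 88.13°, so 2H_s/15 = 11.7507 h.
A − B = 10.0920 − 11.7507 = -1.6587 h.

-1.66 h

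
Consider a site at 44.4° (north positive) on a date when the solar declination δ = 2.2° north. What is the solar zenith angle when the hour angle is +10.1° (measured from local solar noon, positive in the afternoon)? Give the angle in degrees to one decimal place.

cos θ_z = sin φ sin δ + cos φ cos δ cos H = (0.6997)(0.0384) + (0.7145)(0.9993)(0.9845) = 0.7298.
θ_z = arccos(0.7298) = 43.13°.

43.1°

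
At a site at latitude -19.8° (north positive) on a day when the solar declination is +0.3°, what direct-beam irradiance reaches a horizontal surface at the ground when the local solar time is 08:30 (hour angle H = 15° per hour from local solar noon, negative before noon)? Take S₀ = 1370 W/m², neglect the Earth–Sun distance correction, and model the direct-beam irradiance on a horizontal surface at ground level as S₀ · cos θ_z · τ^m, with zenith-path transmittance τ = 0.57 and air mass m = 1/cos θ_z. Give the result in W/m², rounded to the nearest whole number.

292 W/m²

Hour angle H = 15° × (8.5 − 12) = -52.50°.
cos θ_z = sin φ sin δ + cos φ cos δ cos H = (-0.3387)(0.0052) + (0.9409)(1.0000)(0.6088) = 0.5711.
Air mass m = 1/cos θ_z = 1/0.5711 = 1.751; τ^m = 0.57^1.751 = 0.3737.
Surface direct beam = 1370 × 0.5711 × 0.3737 = 292.39 W/m².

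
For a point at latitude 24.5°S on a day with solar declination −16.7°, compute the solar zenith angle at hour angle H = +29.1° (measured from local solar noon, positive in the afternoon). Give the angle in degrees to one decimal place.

With φ = -24.5°, δ = -16.7°, H = 29.10°: sin φ sin δ = 0.1192, cos φ cos δ cos H = 0.7616, so cos θ_z = 0.8808.
θ_z = arccos(0.8808) = 28.26°.

28.3°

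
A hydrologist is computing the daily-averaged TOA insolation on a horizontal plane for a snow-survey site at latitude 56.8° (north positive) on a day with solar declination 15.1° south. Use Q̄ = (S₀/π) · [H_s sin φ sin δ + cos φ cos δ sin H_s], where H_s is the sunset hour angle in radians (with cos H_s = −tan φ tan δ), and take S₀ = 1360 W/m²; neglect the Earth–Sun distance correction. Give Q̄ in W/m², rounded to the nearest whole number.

cos H_s = −tan(56.8°) · tan(-15.1°) = 0.4123, so H_s = arccos(0.4123) = 65.65°. In radians, H_s = 1.1458.
H_s sin φ sin δ = 1.1458 × 0.8368 × -0.2605 = -0.2498.
cos φ cos δ sin H_s = 0.5476 × 0.9655 × 0.9110 = 0.4817.
Q̄ = (1360/π) × (-0.2498 + 0.4817) = 432.90 × 0.2319 = 100.39 W/m².

100 W/m²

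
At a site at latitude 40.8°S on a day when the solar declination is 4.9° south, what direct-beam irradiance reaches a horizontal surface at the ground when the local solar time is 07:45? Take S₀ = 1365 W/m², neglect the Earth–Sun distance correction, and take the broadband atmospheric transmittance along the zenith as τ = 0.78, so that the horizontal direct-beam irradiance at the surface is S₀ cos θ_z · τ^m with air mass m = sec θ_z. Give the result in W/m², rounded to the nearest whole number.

Hour angle H = 15° × (7.75 − 12) = -63.75°.
With φ = -40.8°, δ = -4.9°, H = -63.75°: sin φ sin δ = 0.0558, cos φ cos δ cos H = 0.3336, so cos θ_z = 0.3894.
Air mass m = 1/cos θ_z = 1/0.3894 = 2.568; τ^m = 0.78^2.568 = 0.5283.
Surface direct beam = 1365 × 0.3894 × 0.5283 = 280.81 W/m².

281 W/m²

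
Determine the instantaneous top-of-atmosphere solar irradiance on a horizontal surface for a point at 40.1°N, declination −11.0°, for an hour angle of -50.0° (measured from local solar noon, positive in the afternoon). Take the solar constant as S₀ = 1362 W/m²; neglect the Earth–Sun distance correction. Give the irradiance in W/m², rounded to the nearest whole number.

490 W/m²

cos θ_z = sin φ sin δ + cos φ cos δ cos H = (0.6441)(-0.1908) + (0.7649)(0.9816)(0.6428) = 0.3597.
Top-of-atmosphere irradiance = S₀ cos θ_z = 1362 × 0.3597 = 489.91 W/m².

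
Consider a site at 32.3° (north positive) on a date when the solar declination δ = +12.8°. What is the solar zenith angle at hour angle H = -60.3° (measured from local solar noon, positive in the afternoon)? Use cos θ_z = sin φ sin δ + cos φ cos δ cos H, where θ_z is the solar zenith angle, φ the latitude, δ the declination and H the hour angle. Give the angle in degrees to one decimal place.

58.2°

cos θ_z = sin φ sin δ + cos φ cos δ cos H = (0.5344)(0.2215) + (0.8453)(0.9751)(0.4955) = 0.5268.
θ_z = arccos(0.5268) = 58.21°.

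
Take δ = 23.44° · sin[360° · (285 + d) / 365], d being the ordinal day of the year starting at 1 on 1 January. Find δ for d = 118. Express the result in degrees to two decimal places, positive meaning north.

360 × (285 + 118) / 365 = 397.479°; sin(397.479°) = 0.6085.
δ = 23.44 × 0.6085 = 14.263° ≈ +14.26°.

+14.26°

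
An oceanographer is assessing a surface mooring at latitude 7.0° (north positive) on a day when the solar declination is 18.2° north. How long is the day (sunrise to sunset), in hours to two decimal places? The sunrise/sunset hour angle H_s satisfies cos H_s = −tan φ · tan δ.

cos H_s = −tan(7.0°) · tan(18.2°) = -0.0404, so H_s = arccos(-0.0404) = 92.32°.
Day length = 2 H_s / 15° h⁻¹ = 184.64° / 15 = 12.309 h.

12.31 hours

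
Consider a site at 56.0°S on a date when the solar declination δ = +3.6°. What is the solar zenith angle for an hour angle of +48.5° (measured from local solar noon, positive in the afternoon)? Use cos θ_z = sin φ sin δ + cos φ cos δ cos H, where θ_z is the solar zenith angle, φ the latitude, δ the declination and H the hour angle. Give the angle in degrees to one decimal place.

71.5°

cos θ_z = sin φ sin δ + cos φ cos δ cos H = (-0.8290)(0.0628) + (0.5592)(0.9980)(0.6626) = 0.3177.
θ_z = arccos(0.3177) = 71.48°.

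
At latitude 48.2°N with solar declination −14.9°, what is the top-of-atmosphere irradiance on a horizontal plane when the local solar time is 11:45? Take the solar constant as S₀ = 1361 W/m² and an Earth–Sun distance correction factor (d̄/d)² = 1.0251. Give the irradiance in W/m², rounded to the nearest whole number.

629 W/m²

Hour angle H = 15° × (11.75 − 12) = -3.75°.
cos θ_z = sin φ sin δ + cos φ cos δ cos H = (0.7455)(-0.2571) + (0.6665)(0.9664)(0.9979) = 0.4511.
Top-of-atmosphere irradiance = S₀ (d̄/d)² cos θ_z = 1361 × 1.0251 × 0.4511 = 629.36 W/m².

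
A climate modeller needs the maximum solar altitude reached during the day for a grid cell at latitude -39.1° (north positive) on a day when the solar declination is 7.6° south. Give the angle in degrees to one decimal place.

At local solar noon the hour angle is zero, so the elevation is 90° − |φ − δ| = 90° − |-39.1° − (-7.6°)| = 90° − 31.5° = 58.5°.

58.5°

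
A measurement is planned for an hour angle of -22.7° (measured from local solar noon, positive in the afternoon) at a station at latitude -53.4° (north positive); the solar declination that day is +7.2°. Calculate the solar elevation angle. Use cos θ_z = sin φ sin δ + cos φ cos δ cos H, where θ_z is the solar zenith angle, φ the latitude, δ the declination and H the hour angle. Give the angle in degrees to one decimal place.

cos θ_z = sin φ sin δ + cos φ cos δ cos H = (-0.8028)(0.1253) + (0.5962)(0.9921)(0.9225) = 0.4451.
θ_z = arccos(0.4451) = 63.57°, so the elevation is 90° − 63.57° = 26.43°.

26.4°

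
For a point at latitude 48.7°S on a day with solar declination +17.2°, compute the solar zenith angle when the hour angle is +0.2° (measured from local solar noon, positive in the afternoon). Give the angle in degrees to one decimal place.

With φ = -48.7°, δ = 17.2°, H = 0.20°: sin φ sin δ = -0.2222, cos φ cos δ cos H = 0.6305, so cos θ_z = 0.4083.
θ_z = arccos(0.4083) = 65.90°.

65.9°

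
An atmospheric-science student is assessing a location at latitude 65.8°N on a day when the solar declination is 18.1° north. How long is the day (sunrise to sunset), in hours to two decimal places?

18.22 hours

cos H_s = −tan(65.8°) · tan(18.1°) = -0.7273, so H_s = arccos(-0.7273) = 136.66°.
Day length = 2 H_s / 15° h⁻¹ = 273.32° / 15 = 18.221 h.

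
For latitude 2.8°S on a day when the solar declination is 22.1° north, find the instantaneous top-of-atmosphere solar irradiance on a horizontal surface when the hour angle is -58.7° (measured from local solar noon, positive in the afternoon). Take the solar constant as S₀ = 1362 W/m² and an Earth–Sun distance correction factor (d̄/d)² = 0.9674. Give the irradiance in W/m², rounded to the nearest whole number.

cos θ_z = sin φ sin δ + cos φ cos δ cos H = (-0.0488)(0.3762) + (0.9988)(0.9265)(0.5195) = 0.4624.
Top-of-atmosphere irradiance = S₀ (d̄/d)² cos θ_z = 1362 × 0.9674 × 0.4624 = 609.26 W/m².

609 W/m²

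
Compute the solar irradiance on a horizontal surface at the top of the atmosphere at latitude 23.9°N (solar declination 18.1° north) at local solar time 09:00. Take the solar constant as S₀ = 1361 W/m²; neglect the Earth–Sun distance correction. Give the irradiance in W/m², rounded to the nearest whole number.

Hour angle H = 15° × (9 − 12) = -45.00°.
With φ = 23.9°, δ = 18.1°, H = -45.00°: sin φ sin δ = 0.1259, cos φ cos δ cos H = 0.6145, so cos θ_z = 0.7404.
Top-of-atmosphere irradiance = S₀ cos θ_z = 1361 × 0.7404 = 1007.68 W/m².

1008 W/m²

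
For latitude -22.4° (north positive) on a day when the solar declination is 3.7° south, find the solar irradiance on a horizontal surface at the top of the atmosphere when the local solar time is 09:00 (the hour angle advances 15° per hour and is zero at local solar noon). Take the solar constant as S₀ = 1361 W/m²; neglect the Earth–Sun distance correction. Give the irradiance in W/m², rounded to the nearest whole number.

Hour angle H = 15° × (9 − 12) = -45.00°.
cos θ_z = sin(-22.4°) sin(-3.7°) + cos(-22.4°) cos(-3.7°) cos(-45.00°) = 0.0246 + 0.6524 = 0.6770.
Top-of-atmosphere irradiance = S₀ cos θ_z = 1361 × 0.6770 = 921.40 W/m².

921 W/m²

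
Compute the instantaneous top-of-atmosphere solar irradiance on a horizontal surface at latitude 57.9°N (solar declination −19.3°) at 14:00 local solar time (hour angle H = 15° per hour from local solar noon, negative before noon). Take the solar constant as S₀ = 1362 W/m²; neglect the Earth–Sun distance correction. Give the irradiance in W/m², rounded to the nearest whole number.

Hour angle H = 15° × (14 − 12) = 30.00°.
With φ = 57.9°, δ = -19.3°, H = 30.00°: sin φ sin δ = -0.2800, cos φ cos δ cos H = 0.4343, so cos θ_z = 0.1543.
Top-of-atmosphere irradiance = S₀ cos θ_z = 1362 × 0.1543 = 210.16 W/m².

210 W/m²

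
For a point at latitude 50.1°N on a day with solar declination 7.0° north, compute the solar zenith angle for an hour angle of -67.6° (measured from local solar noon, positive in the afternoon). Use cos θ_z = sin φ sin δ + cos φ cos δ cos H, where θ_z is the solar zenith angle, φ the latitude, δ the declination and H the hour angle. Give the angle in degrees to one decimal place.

70.4°

cos θ_z = sin φ sin δ + cos φ cos δ cos H = (0.7672)(0.1219) + (0.6414)(0.9925)(0.3811) = 0.3361.
θ_z = arccos(0.3361) = 70.36°.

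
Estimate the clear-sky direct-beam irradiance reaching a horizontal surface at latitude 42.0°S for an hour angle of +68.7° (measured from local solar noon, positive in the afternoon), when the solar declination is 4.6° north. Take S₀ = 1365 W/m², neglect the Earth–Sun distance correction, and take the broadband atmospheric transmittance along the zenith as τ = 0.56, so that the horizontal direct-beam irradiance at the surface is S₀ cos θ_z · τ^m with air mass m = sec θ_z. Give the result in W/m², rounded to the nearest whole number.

20 W/m²

With φ = -42.0°, δ = 4.6°, H = 68.70°: sin φ sin δ = -0.0537, cos φ cos δ cos H = 0.2691, so cos θ_z = 0.2154.
Air mass m = 1/cos θ_z = 1/0.2154 = 4.643; τ^m = 0.56^4.643 = 0.0677.
Surface direct beam = 1365 × 0.2154 × 0.0677 = 19.91 W/m².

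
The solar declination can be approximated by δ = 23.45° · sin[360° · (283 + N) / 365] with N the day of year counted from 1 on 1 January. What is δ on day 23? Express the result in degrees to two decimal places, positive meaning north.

360 × (283 + 23) / 365 = 301.808°; sin(301.808°) = -0.8498.
δ = 23.45 × -0.8498 = -19.928° ≈ -19.93°.

-19.93°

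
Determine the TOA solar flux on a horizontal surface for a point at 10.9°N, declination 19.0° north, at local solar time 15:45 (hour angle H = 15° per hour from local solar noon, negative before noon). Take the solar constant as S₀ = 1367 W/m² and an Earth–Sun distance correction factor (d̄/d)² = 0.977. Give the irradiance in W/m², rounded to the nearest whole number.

Hour angle H = 15° × (15.75 − 12) = 56.25°.
With φ = 10.9°, δ = 19.0°, H = 56.25°: sin φ sin δ = 0.0616, cos φ cos δ cos H = 0.5158, so cos θ_z = 0.5774.
Top-of-atmosphere irradiance = S₀ (d̄/d)² cos θ_z = 1367 × 0.977 × 0.5774 = 771.15 W/m².

771 W/m²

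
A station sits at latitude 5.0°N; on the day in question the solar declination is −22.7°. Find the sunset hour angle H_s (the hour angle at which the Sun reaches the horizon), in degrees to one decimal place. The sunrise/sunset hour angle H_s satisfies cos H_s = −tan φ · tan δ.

−tan φ tan δ = −(0.0875)(-0.4183) = 0.0366; H_s = arccos(0.0366) = 87.90°.

87.9°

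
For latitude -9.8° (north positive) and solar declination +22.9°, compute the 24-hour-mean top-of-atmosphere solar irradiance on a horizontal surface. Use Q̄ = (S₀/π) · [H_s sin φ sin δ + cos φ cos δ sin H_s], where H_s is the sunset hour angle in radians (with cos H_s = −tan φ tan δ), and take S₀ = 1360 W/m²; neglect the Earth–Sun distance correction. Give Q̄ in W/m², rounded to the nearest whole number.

349 W/m²

−tan φ tan δ = −(-0.1727)(0.4224) = 0.0729; H_s = arccos(0.0729) = 85.82°. In radians, H_s = 1.4978.
H_s sin φ sin δ = 1.4978 × -0.1702 × 0.3891 = -0.0992.
cos φ cos δ sin H_s = 0.9854 × 0.9212 × 0.9973 = 0.9053.
Q̄ = (1360/π) × (-0.0992 + 0.9053) = 432.90 × 0.8061 = 348.96 W/m².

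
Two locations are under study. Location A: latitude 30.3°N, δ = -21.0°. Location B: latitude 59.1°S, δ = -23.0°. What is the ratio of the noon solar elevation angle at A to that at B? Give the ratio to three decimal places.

A: 90° − |30.3 − (-21.0)| = 38.70°.
B: 90° − |-59.1 − (-23.0)| = 53.90°.
Ratio A/B = 38.7000 / 53.9000 = 0.7180.

0.718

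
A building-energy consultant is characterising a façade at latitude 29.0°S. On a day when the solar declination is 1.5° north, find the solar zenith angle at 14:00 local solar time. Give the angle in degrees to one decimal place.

41.9°

Hour angle H = 15° × (14 − 12) = 30.00°.
cos θ_z = sin φ sin δ + cos φ cos δ cos H = (-0.4848)(0.0262) + (0.8746)(0.9997)(0.8660) = 0.7445.
θ_z = arccos(0.7445) = 41.88°.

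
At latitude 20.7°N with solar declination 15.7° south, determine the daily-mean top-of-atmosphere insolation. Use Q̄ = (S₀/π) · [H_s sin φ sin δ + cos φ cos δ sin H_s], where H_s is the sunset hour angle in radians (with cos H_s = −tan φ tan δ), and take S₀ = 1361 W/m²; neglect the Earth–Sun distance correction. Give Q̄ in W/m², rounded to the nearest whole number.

−tan φ tan δ = −(0.3779)(-0.2811) = 0.1062; H_s = arccos(0.1062) = 83.90°. In radians, H_s = 1.4643.
H_s sin φ sin δ = 1.4643 × 0.3535 × -0.2706 = -0.1401.
cos φ cos δ sin H_s = 0.9354 × 0.9627 × 0.9943 = 0.8954.
Q̄ = (1361/π) × (-0.1401 + 0.8954) = 433.22 × 0.7553 = 327.21 W/m².

327 W/m²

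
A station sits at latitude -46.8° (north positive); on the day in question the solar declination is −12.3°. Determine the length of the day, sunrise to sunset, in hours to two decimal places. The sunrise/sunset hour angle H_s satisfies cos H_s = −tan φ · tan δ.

13.79 hours

−tan φ tan δ = −(-1.0649)(-0.2180) = -0.2321; H_s = arccos(-0.2321) = 103.42°.
Day length = 2 H_s / 15° h⁻¹ = 206.84° / 15 = 13.789 h.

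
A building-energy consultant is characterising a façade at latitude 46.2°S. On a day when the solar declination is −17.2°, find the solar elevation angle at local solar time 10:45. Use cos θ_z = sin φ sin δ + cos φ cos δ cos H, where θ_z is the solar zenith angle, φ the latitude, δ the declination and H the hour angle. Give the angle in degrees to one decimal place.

57.1°

Hour angle H = 15° × (10.75 − 12) = -18.75°.
cos θ_z = sin φ sin δ + cos φ cos δ cos H = (-0.7218)(-0.2957) + (0.6921)(0.9553)(0.9469) = 0.8395.
θ_z = arccos(0.8395) = 32.91°, so the elevation is 90° − 32.91° = 57.09°.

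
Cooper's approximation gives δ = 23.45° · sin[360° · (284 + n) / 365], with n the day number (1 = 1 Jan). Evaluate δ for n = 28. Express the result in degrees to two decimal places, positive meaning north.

-18.55°

360 × (284 + 28) / 365 = 307.726°; sin(307.726°) = -0.7909.
δ = 23.45 × -0.7909 = -18.547° ≈ -18.55°.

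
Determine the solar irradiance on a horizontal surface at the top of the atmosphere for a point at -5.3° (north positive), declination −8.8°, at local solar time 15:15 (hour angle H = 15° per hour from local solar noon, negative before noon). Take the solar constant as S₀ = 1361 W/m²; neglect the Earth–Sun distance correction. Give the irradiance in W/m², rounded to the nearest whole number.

Hour angle H = 15° × (15.25 − 12) = 48.75°.
cos θ_z = sin φ sin δ + cos φ cos δ cos H = (-0.0924)(-0.1530) + (0.9957)(0.9882)(0.6593) = 0.6629.
Top-of-atmosphere irradiance = S₀ cos θ_z = 1361 × 0.6629 = 902.21 W/m².

902 W/m²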